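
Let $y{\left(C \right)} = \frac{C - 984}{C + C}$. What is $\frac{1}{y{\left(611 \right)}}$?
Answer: $- \frac{1222}{373} \approx -3.2761$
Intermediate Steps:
$y{\left(C \right)} = \frac{-984 + C}{2 C}$
$\frac{1}{y{\left(611 \right)}} = \frac{1}{\frac{1}{2} \cdot \frac{1}{611} \left(-984 + 611\right)} = \frac{1}{\frac{1}{2} \cdot \frac{1}{611} \left(-373\right)} = \frac{1}{- \frac{373}{1222}} = - \frac{1222}{373}$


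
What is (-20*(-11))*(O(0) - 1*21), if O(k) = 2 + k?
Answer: -4180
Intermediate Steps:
(-20*(-11))*(O(0) - 1*21) = (-20*(-11))*((2 + 0) - 1*21) = 220*(2 - 21) = 220*(-19) = -4180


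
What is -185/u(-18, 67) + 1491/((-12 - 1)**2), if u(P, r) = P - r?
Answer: 31600/2873 ≈ 10.999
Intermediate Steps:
-185/u(-18, 67) + 1491/((-12 - 1)**2) = -185/(-18 - 1*67) + 1491/((-12 - 1)**2) = -185/(-18 - 67) + 1491/((-13)**2) = -185/(-85) + 1491/169 = -185*(-1/85) + 1491*(1/169) = 37/17 + 1491/169 = 31600/2873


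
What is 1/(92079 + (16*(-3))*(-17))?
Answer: 1/92895 ≈ 1.0765e-5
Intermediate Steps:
1/(92079 + (16*(-3))*(-17)) = 1/(92079 - 48*(-17)) = 1/(92079 + 816) = 1/92895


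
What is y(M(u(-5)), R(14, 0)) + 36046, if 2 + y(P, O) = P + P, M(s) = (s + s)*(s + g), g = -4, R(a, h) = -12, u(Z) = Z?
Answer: 36224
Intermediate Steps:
M(s) = 2*s*(-4 + s) (M(s) = (s + s)*(s - 4) = (2*s)*(-4 + s) = 2*s*(-4 + s))
y(P, O) = -2 + 2*P (y(P, O) = -2 + (P + P) = -2 + 2*P)
y(M(u(-5)), R(14, 0)) + 36046 = (-2 + 2*(2*(-5)*(-4 - 5))) + 36046 = (-2 + 2*(2*(-5)*(-9))) + 36046 = (-2 + 2*90) + 36046 = (-2 + 180) + 36046 = 178 + 36046 = 36224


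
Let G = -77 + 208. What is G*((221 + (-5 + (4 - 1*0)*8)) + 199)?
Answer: 58557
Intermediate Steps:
G = 131
G*((221 + (-5 + (4 - 1*0)*8)) + 199) = 131*((221 + (-5 + (4 - 1*0)*8)) + 199) = 131*((221 + (-5 + (4 + 0)*8)) + 199) = 131*((221 + (-5 + 4*8)) + 199) = 131*((221 + (-5 + 32)) + 199) = 131*((221 + 27) + 199) = 131*(248 + 199) = 131*447 = 58557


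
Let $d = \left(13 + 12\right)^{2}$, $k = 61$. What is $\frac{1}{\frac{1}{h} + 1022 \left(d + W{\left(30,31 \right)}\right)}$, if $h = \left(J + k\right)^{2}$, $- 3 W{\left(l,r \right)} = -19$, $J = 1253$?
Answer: $\frac{1726596}{1114038875377} \approx 1.5499 \cdot 10^{-6}$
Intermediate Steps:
$W{\left(l,r \right)} = \frac{19}{3}$ ($W{\left(l,r \right)} = \left(- \frac{1}{3}\right) \left(-19\right) = \frac{19}{3}$)
$d = 625$ ($d = 25^{2} = 625$)
$h = 1726596$ ($h = \left(1253 + 61\right)^{2} = 1314^{2} = 1726596$)
$\frac{1}{\frac{1}{h} + 1022 \left(d + W{\left(30,31 \right)}\right)} = \frac{1}{\frac{1}{1726596} + 1022 \left(625 + \frac{19}{3}\right)} = \frac{1}{\frac{1}{1726596} + 1022 \cdot \frac{1894}{3}} = \frac{1}{\frac{1}{1726596} + \frac{1935668}{3}} = \frac{1}{\frac{1114038875377}{1726596}} = \frac{1726596}{1114038875377}$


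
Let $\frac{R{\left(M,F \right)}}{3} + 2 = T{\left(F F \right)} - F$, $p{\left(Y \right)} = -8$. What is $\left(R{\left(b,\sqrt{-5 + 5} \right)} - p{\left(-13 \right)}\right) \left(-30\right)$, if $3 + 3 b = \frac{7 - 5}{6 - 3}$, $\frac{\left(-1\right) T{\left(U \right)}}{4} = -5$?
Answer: $-1860$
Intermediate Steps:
$T{\left(U \right)} = 20$ ($T{\left(U \right)} = \left(-4\right) \left(-5\right) = 20$)
$b = - \frac{7}{9}$ ($b = -1 + \frac{\left(7 - 5\right) \frac{1}{6 - 3}}{3} = -1 + \frac{2 \cdot \frac{1}{3}}{3} = -1 + \frac{1}{3} \cdot \frac{2}{3} = -1 + \frac{2}{9} = - \frac{7}{9} \approx -0.77778$)
$R{\left(M,F \right)} = 54 - 3 F$ ($R{\left(M,F \right)} = -6 + 3 \left(20 - F\right) = -6 - \left(-60 + 3 F\right) = 54 - 3 F$)
$\left(R{\left(b,\sqrt{-5 + 5} \right)} - p{\left(-13 \right)}\right) \left(-30\right) = \left(\left(54 - 3 \sqrt{-5 + 5}\right) - -8\right) \left(-30\right) = \left(\left(54 - 3 \sqrt{0}\right) + 8\right) \left(-30\right) = \left(\left(54 - 0\right) + 8\right) \left(-30\right) = \left(\left(54 + 0\right) + 8\right) \left(-30\right) = \left(54 + 8\right) \left(-30\right) = 62 \left(-30\right) = -1860$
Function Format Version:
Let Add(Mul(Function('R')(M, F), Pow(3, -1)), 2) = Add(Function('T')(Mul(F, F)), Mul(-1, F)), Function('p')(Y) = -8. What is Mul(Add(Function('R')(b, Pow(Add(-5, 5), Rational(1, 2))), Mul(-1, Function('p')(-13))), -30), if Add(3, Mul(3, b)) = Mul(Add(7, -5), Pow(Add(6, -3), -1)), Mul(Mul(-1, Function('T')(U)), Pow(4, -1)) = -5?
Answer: -1860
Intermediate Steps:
Function('T')(U) = 20 (Function('T')(U) = Mul(-4, -5) = 20)
b = Rational(-7, 9) (b = Add(-1, Mul(Rational(1, 3), Mul(Add(7, -5), Pow(Add(6, -3), -1)))) = Add(-1, Mul(Rational(1, 3), Mul(2, Pow(3, -1)))) = Add(-1, Mul(Rational(1, 3), Mul(2, Rational(1, 3)))) = Add(-1, Mul(Rational(1, 3), Rational(2, 3))) = Add(-1, Rational(2, 9)) = Rational(-7, 9) ≈ -0.77778)
Function('R')(M, F) = Add(54, Mul(-3, F)) (Function('R')(M, F) = Add(-6, Mul(3, Add(20, Mul(-1, F)))) = Add(-6, Add(60, Mul(-3, F))) = Add(54, Mul(-3, F)))
Mul(Add(Function('R')(b, Pow(Add(-5, 5), Rational(1, 2))), Mul(-1, Function('p')(-13))), -30) = Mul(Add(Add(54, Mul(-3, Pow(Add(-5, 5), Rational(1, 2)))), Mul(-1, -8)), -30) = Mul(Add(Add(54, Mul(-3, Pow(0, Rational(1, 2)))), 8), -30) = Mul(Add(Add(54, Mul(-3, 0)), 8), -30) = Mul(Add(Add(54, 0), 8), -30) = Mul(Add(54, 8), -30) = Mul(62, -30) = -1860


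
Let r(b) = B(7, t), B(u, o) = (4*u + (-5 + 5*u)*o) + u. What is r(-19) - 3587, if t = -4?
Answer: -3672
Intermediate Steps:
B(u, o) = 5*u + o*(-5 + 5*u) (B(u, o) = (4*u + o*(-5 + 5*u)) + u = 5*u + o*(-5 + 5*u))
r(b) = -85 (r(b) = -5*(-4) + 5*7 + 5*(-4)*7 = 20 + 35 - 140 = -85)
r(-19) - 3587 = -85 - 3587 = -3672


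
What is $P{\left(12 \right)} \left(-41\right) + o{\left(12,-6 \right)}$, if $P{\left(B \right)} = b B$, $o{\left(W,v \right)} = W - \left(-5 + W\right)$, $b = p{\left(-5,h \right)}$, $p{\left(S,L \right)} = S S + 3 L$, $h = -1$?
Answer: $-10819$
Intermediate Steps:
$p{\left(S,L \right)} = S^{2} + 3 L$
$b = 22$ ($b = \left(-5\right)^{2} + 3 \left(-1\right) = 25 - 3 = 22$)
$o{\left(W,v \right)} = 5$
$P{\left(B \right)} = 22 B$
$P{\left(12 \right)} \left(-41\right) + o{\left(12,-6 \right)} = 22 \cdot 12 \left(-41\right) + 5 = 264 \left(-41\right) + 5 = -10824 + 5 = -10819$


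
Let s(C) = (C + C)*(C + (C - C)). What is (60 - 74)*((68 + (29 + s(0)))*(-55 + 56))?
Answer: -1358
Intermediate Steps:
s(C) = 2*C² (s(C) = (2*C)*(C + 0) = (2*C)*C = 2*C²)
(60 - 74)*((68 + (29 + s(0)))*(-55 + 56)) = (60 - 74)*((68 + (29 + 2*0²))*(-55 + 56)) = -14*(68 + (29 + 2*0)) = -14*(68 + (29 + 0)) = -14*(68 + 29) = -1358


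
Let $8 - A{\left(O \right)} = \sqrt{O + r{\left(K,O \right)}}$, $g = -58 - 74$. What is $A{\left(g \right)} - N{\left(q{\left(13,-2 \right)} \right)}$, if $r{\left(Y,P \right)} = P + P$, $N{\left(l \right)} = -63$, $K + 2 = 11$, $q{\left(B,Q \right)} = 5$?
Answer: $71 - 6 i \sqrt{11} \approx 71.0 - 19.9 i$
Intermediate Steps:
$K = 9$ ($K = -2 + 11 = 9$)
$r{\left(Y,P \right)} = 2 P$
$g = -132$ ($g = -58 - 74 = -132$)
$A{\left(O \right)} = 8 - \sqrt{3} \sqrt{O}$ ($A{\left(O \right)} = 8 - \sqrt{O + 2 O} = 8 - \sqrt{3 O} = 8 - \sqrt{3} \sqrt{O}$)
$A{\left(g \right)} - N{\left(q{\left(13,-2 \right)} \right)} = \left(8 - \sqrt{3} \sqrt{-132}\right) - -63 = \left(8 - \sqrt{3} \cdot 2 i \sqrt{33}\right) + 63 = \left(8 - 6 i \sqrt{11}\right) + 63 = 71 - 6 i \sqrt{11}$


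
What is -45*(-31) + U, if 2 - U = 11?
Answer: 1386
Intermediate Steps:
U = -9 (U = 2 - 1*11 = 2 - 11 = -9)
-45*(-31) + U = -45*(-31) - 9 = 1395 - 9 = 1386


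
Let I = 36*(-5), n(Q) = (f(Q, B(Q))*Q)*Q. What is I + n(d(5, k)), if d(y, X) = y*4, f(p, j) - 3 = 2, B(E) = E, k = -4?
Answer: 1820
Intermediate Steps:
f(p, j) = 5 (f(p, j) = 3 + 2 = 5)
d(y, X) = 4*y
n(Q) = 5*Q² (n(Q) = (5*Q)*Q = 5*Q²)
I = -180
I + n(d(5, k)) = -180 + 5*(4*5)² = -180 + 5*20² = -180 + 5*400 = -180 + 2000 = 1820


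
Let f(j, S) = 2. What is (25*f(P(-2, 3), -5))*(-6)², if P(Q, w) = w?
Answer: 1800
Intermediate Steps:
(25*f(P(-2, 3), -5))*(-6)² = (25*2)*(-6)² = 50*36 = 1800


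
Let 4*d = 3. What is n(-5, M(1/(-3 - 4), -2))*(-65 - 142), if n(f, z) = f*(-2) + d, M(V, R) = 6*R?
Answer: -8901/4 ≈ -2225.3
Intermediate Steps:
d = ¾ (d = (¼)*3 = ¾ ≈ 0.75000)
n(f, z) = ¾ - 2*f (n(f, z) = f*(-2) + ¾ = -2*f + ¾ = ¾ - 2*f)
n(-5, M(1/(-3 - 4), -2))*(-65 - 142) = (¾ - 2*(-5))*(-65 - 142) = (¾ + 10)*(-207) = (43/4)*(-207) = -8901/4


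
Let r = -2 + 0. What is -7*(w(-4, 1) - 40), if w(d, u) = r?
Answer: 294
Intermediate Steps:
r = -2
w(d, u) = -2
-7*(w(-4, 1) - 40) = -7*(-2 - 40) = -7*(-42) = 294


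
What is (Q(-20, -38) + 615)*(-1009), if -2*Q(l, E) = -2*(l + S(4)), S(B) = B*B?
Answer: -616499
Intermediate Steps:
S(B) = B²
Q(l, E) = 16 + l (Q(l, E) = -(-1)*(l + 4²) = -(-1)*(l + 16) = -(-1)*(16 + l) = -(-32 - 2*l)/2 = 16 + l)
(Q(-20, -38) + 615)*(-1009) = ((16 - 20) + 615)*(-1009) = (-4 + 615)*(-1009) = 611*(-1009) = -616499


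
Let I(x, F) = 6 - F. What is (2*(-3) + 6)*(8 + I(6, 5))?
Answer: 0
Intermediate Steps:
(2*(-3) + 6)*(8 + I(6, 5)) = (2*(-3) + 6)*(8 + (6 - 1*5)) = (-6 + 6)*(8 + (6 - 5)) = 0*(8 + 1) = 0*9 = 0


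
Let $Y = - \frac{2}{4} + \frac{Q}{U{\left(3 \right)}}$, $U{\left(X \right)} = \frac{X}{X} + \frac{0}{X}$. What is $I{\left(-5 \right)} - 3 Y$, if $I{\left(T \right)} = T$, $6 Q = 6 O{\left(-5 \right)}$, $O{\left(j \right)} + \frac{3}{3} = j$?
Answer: $\frac{29}{2} \approx 14.5$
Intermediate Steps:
$O{\left(j \right)} = -1 + j$
$U{\left(X \right)} = 1$ ($U{\left(X \right)} = 1 + 0 = 1$)
$Q = -6$ ($Q = \frac{6 \left(-1 - 5\right)}{6} = \frac{6 \left(-6\right)}{6} = \frac{1}{6} \left(-36\right) = -6$)
$Y = - \frac{13}{2}$ ($Y = - \frac{2}{4} - \frac{6}{1} = \left(-2\right) \frac{1}{4} - 6 = - \frac{1}{2} - 6 = - \frac{13}{2} \approx -6.5$)
$I{\left(-5 \right)} - 3 Y = -5 - - \frac{39}{2} = -5 + \frac{39}{2} = \frac{29}{2}$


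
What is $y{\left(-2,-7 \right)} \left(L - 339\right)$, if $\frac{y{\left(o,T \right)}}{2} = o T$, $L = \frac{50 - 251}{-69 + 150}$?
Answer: $- \frac{258160}{27} \approx -9561.5$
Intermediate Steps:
$L = - \frac{67}{27}$ ($L = - \frac{201}{81} = \left(-201\right) \frac{1}{81} = - \frac{67}{27} \approx -2.4815$)
$y{\left(o,T \right)} = 2 T o$ ($y{\left(o,T \right)} = 2 o T = 2 T o$)
$y{\left(-2,-7 \right)} \left(L - 339\right) = 2 \left(-7\right) \left(-2\right) \left(- \frac{67}{27} - 339\right) = 28 \left(- \frac{9220}{27}\right) = - \frac{258160}{27}$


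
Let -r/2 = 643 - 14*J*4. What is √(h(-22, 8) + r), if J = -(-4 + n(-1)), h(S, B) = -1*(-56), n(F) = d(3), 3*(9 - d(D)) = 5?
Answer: I*√14430/3 ≈ 40.042*I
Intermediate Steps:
d(D) = 22/3 (d(D) = 9 - ⅓*5 = 9 - 5/3 = 22/3)
n(F) = 22/3
h(S, B) = 56
J = -10/3 (J = -(-4 + 22/3) = -1*10/3 = -10/3 ≈ -3.3333)
r = -4978/3 (r = -2*(643 - 14*(-10/3)*4) = -2*(643 - (-140)*4/3) = -2*(643 - 1*(-560/3)) = -2*(643 + 560/3) = -2*2489/3 = -4978/3 ≈ -1659.3)
√(h(-22, 8) + r) = √(56 - 4978/3) = √(-4810/3) = I*√14430/3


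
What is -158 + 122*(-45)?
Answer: -5648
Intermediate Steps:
-158 + 122*(-45) = -158 - 5490 = -5648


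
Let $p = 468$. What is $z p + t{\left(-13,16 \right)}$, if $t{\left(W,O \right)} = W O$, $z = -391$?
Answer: $-183196$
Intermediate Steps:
$t{\left(W,O \right)} = O W$
$z p + t{\left(-13,16 \right)} = \left(-391\right) 468 + 16 \left(-13\right) = -182988 - 208 = -183196$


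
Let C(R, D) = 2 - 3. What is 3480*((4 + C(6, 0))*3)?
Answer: 31320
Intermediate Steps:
C(R, D) = -1
3480*((4 + C(6, 0))*3) = 3480*((4 - 1)*3) = 3480*(3*3) = 3480*9 = 31320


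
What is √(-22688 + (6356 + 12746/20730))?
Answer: I*√1754533374555/10365 ≈ 127.79*I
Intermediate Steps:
√(-22688 + (6356 + 12746/20730)) = √(-22688 + (6356 + 12746*(1/20730))) = √(-22688 + (6356 + 6373/10365)) = √(-22688 + 65886313/10365) = √(-169274807/10365) = I*√1754533374555/10365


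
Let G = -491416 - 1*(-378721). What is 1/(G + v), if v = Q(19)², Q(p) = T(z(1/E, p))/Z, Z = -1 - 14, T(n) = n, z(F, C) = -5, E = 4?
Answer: -9/1014254 ≈ -8.8735e-6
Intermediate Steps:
Z = -15
G = -112695 (G = -491416 + 378721 = -112695)
Q(p) = ⅓ (Q(p) = -5/(-15) = -5*(-1/15) = ⅓)
v = ⅑ (v = (⅓)² = ⅑ ≈ 0.11111)
1/(G + v) = 1/(-112695 + ⅑) = 1/(-1014254/9) = -9/1014254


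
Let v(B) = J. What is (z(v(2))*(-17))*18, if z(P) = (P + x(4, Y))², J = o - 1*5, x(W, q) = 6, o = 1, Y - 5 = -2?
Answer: -1224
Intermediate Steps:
Y = 3 (Y = 5 - 2 = 3)
J = -4 (J = 1 - 1*5 = 1 - 5 = -4)
v(B) = -4
z(P) = (6 + P)² (z(P) = (P + 6)² = (6 + P)²)
(z(v(2))*(-17))*18 = ((6 - 4)²*(-17))*18 = (2²*(-17))*18 = (4*(-17))*18 = -68*18 = -1224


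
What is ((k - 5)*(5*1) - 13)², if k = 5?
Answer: 169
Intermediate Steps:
((k - 5)*(5*1) - 13)² = ((5 - 5)*(5*1) - 13)² = (0*5 - 13)² = (0 - 13)² = (-13)² = 169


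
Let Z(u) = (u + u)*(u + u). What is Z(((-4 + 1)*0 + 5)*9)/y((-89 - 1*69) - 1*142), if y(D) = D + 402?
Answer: 1350/17 ≈ 79.412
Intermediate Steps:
Z(u) = 4*u² (Z(u) = (2*u)*(2*u) = 4*u²)
y(D) = 402 + D
Z(((-4 + 1)*0 + 5)*9)/y((-89 - 1*69) - 1*142) = (4*(((-4 + 1)*0 + 5)*9)²)/(402 + ((-89 - 1*69) - 1*142)) = (4*((-3*0 + 5)*9)²)/(402 + ((-89 - 69) - 142)) = (4*((0 + 5)*9)²)/(402 + (-158 - 142)) = (4*(5*9)²)/(402 - 300) = (4*45²)/102 = (4*2025)*(1/102) = 8100*(1/102) = 1350/17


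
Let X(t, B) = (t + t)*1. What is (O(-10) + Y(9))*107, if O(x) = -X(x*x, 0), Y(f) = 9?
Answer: -20437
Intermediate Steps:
X(t, B) = 2*t (X(t, B) = (2*t)*1 = 2*t)
O(x) = -2*x² (O(x) = -2*x*x = -2*x²)
(O(-10) + Y(9))*107 = (-2*(-10)² + 9)*107 = (-2*100 + 9)*107 = (-200 + 9)*107 = -191*107 = -20437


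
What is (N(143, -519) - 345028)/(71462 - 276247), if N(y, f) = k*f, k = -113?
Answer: 286381/204785 ≈ 1.3984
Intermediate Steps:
N(y, f) = -113*f
(N(143, -519) - 345028)/(71462 - 276247) = (-113*(-519) - 345028)/(71462 - 276247) = (58647 - 345028)/(-204785) = -286381*(-1/204785) = 286381/204785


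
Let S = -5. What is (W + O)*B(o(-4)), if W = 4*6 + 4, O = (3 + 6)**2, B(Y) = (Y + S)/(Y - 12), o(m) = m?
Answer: 981/16 ≈ 61.313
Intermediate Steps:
B(Y) = (-5 + Y)/(-12 + Y) (B(Y) = (Y - 5)/(Y - 12) = (-5 + Y)/(-12 + Y))
O = 81 (O = 9**2 = 81)
W = 28 (W = 24 + 4 = 28)
(W + O)*B(o(-4)) = (28 + 81)*((-5 - 4)/(-12 - 4)) = 109*(-9/(-16)) = 109*(-1/16*(-9)) = 109*(9/16) = 981/16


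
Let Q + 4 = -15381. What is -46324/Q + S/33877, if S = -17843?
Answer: 1294803593/521197645 ≈ 2.4843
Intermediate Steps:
Q = -15385 (Q = -4 - 15381 = -15385)
-46324/Q + S/33877 = -46324/(-15385) - 17843/33877 = -46324*(-1/15385) - 17843*1/33877 = 46324/15385 - 17843/33877 = 1294803593/521197645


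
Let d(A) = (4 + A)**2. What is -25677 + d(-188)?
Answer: 8179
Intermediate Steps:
-25677 + d(-188) = -25677 + (4 - 188)**2 = -25677 + (-184)**2 = -25677 + 33856 = 8179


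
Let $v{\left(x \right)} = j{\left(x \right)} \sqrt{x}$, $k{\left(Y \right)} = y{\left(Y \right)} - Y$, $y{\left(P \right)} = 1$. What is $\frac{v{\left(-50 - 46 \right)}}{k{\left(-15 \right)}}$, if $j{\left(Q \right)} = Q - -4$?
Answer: $- 23 i \sqrt{6} \approx - 56.338 i$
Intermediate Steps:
$j{\left(Q \right)} = 4 + Q$ ($j{\left(Q \right)} = Q + 4 = 4 + Q$)
$k{\left(Y \right)} = 1 - Y$
$v{\left(x \right)} = \sqrt{x} \left(4 + x\right)$ ($v{\left(x \right)} = \left(4 + x\right) \sqrt{x} = \sqrt{x} \left(4 + x\right)$)
$\frac{v{\left(-50 - 46 \right)}}{k{\left(-15 \right)}} = \frac{\sqrt{-50 - 46} \left(4 - 96\right)}{1 - -15} = \frac{\sqrt{-50 - 46} \left(4 - 96\right)}{1 + 15} = \frac{\sqrt{-96} \left(4 - 96\right)}{16} = 4 i \sqrt{6} \left(-92\right) \frac{1}{16} = - 368 i \sqrt{6} \cdot \frac{1}{16} = - 23 i \sqrt{6}$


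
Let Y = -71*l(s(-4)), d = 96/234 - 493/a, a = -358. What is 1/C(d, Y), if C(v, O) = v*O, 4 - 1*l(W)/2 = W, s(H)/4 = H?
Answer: -6981/35436100 ≈ -0.00019700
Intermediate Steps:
s(H) = 4*H
l(W) = 8 - 2*W
d = 24955/13962 (d = 96/234 - 493/(-358) = 96*(1/234) - 493*(-1/358) = 16/39 + 493/358 = 24955/13962 ≈ 1.7874)
Y = -2840 (Y = -71*(8 - 8*(-4)) = -71*(8 - 2*(-16)) = -71*(8 + 32) = -71*40 = -2840)
C(v, O) = O*v
1/C(d, Y) = 1/(-2840*24955/13962) = 1/(-35436100/6981) = -6981/35436100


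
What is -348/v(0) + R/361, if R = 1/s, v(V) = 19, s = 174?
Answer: -1150487/62814 ≈ -18.316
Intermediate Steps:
R = 1/174 ≈ 0.0057471
-348/v(0) + R/361 = -348/19 + (1/174)/361 = -348*1/19 + (1/174)*(1/361) = -348/19 + 1/62814 = -1150487/62814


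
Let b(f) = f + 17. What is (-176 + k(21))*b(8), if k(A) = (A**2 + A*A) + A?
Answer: 18175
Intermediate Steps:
k(A) = A + 2*A**2 (k(A) = (A**2 + A**2) + A = 2*A**2 + A = A + 2*A**2)
b(f) = 17 + f
(-176 + k(21))*b(8) = (-176 + 21*(1 + 2*21))*(17 + 8) = (-176 + 21*(1 + 42))*25 = (-176 + 21*43)*25 = (-176 + 903)*25 = 727*25 = 18175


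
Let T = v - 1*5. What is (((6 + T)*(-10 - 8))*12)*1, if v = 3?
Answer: -864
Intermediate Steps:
T = -2 (T = 3 - 1*5 = 3 - 5 = -2)
(((6 + T)*(-10 - 8))*12)*1 = (((6 - 2)*(-10 - 8))*12)*1 = ((4*(-18))*12)*1 = -72*12*1 = -864*1 = -864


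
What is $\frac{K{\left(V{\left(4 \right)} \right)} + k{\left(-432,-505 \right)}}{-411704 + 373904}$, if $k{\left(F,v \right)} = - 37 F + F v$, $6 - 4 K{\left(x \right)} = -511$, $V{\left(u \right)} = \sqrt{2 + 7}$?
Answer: $- \frac{937093}{151200} \approx -6.1977$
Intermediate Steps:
$V{\left(u \right)} = 3$ ($V{\left(u \right)} = \sqrt{9} = 3$)
$K{\left(x \right)} = \frac{517}{4}$ ($K{\left(x \right)} = \frac{3}{2} - - \frac{511}{4} = \frac{3}{2} + \frac{511}{4} = \frac{517}{4}$)
$\frac{K{\left(V{\left(4 \right)} \right)} + k{\left(-432,-505 \right)}}{-411704 + 373904} = \frac{\frac{517}{4} - 432 \left(-37 - 505\right)}{-411704 + 373904} = \frac{\frac{517}{4} - -234144}{-37800} = \left(\frac{517}{4} + 234144\right) \left(- \frac{1}{37800}\right) = \frac{937093}{4} \left(- \frac{1}{37800}\right) = - \frac{937093}{151200}$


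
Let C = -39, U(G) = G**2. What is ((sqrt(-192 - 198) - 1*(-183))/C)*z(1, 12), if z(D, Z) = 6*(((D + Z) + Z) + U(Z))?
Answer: -4758 - 26*I*sqrt(390) ≈ -4758.0 - 513.46*I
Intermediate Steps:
z(D, Z) = 6*D + 6*Z**2 + 12*Z (z(D, Z) = 6*(((D + Z) + Z) + Z**2) = 6*((D + 2*Z) + Z**2) = 6*(D + Z**2 + 2*Z) = 6*D + 6*Z**2 + 12*Z)
((sqrt(-192 - 198) - 1*(-183))/C)*z(1, 12) = ((sqrt(-192 - 198) - 1*(-183))/(-39))*(6*1 + 6*12**2 + 12*12) = ((sqrt(-390) + 183)*(-1/39))*(6 + 6*144 + 144) = ((I*sqrt(390) + 183)*(-1/39))*(6 + 864 + 144) = ((183 + I*sqrt(390))*(-1/39))*1014 = (-61/13 - I*sqrt(390)/39)*1014 = -4758 - 26*I*sqrt(390)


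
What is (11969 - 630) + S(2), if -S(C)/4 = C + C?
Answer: 11323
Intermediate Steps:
S(C) = -8*C (S(C) = -4*(C + C) = -8*C)
(11969 - 630) + S(2) = (11969 - 630) - 8*2 = 11339 - 16 = 11323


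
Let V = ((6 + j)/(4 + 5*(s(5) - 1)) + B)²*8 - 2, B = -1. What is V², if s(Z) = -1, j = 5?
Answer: 313600/81 ≈ 3871.6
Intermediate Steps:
V = 560/9 (V = ((6 + 5)/(4 + 5*(-1 - 1)) - 1)²*8 - 2 = (11/(4 + 5*(-2)) - 1)²*8 - 2 = (11/(4 - 10) - 1)²*8 - 2 = (11/(-6) - 1)²*8 - 2 = (11*(-⅙) - 1)²*8 - 2 = (-11/6 - 1)²*8 - 2 = (-17/6)²*8 - 2 = (289/36)*8 - 2 = 578/9 - 2 = 560/9 ≈ 62.222)
V² = (560/9)² = 313600/81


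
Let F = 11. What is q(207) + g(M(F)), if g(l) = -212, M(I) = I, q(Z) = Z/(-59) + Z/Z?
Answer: -12656/59 ≈ -214.51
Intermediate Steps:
q(Z) = 1 - Z/59 (q(Z) = Z*(-1/59) + 1 = -Z/59 + 1 = 1 - Z/59)
q(207) + g(M(F)) = (1 - 1/59*207) - 212 = (1 - 207/59) - 212 = -148/59 - 212 = -12656/59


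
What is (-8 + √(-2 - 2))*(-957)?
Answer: 7656 - 1914*I ≈ 7656.0 - 1914.0*I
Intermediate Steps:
(-8 + √(-2 - 2))*(-957) = (-8 + √(-4))*(-957) = (-8 + 2*I)*(-957) = 7656 - 1914*I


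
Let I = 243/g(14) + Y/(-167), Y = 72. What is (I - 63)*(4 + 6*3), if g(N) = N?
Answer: -1184931/1169 ≈ -1013.6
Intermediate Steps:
I = 39573/2338 (I = 243/14 + 72/(-167) = 243*(1/14) + 72*(-1/167) = 243/14 - 72/167 = 39573/2338 ≈ 16.926)
(I - 63)*(4 + 6*3) = (39573/2338 - 63)*(4 + 6*3) = -107721*(4 + 18)/2338 = -107721/2338*22 = -1184931/1169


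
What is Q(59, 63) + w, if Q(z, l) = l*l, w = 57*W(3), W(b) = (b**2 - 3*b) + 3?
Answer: 4140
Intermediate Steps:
W(b) = 3 + b**2 - 3*b
w = 171 (w = 57*(3 + 3**2 - 3*3) = 57*(3 + 9 - 9) = 57*3 = 171)
Q(z, l) = l**2
Q(59, 63) + w = 63**2 + 171 = 3969 + 171 = 4140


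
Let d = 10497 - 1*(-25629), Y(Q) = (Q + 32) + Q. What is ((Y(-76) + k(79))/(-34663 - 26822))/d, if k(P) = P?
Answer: 41/2221207110 ≈ 1.8458e-8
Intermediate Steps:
Y(Q) = 32 + 2*Q (Y(Q) = (32 + Q) + Q = 32 + 2*Q)
d = 36126 (d = 10497 + 25629 = 36126)
((Y(-76) + k(79))/(-34663 - 26822))/d = (((32 + 2*(-76)) + 79)/(-34663 - 26822))/36126 = (((32 - 152) + 79)/(-61485))*(1/36126) = ((-120 + 79)*(-1/61485))*(1/36126) = -41*(-1/61485)*(1/36126) = (41/61485)*(1/36126) = 41/2221207110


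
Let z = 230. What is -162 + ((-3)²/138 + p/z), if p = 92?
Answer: -37153/230 ≈ -161.53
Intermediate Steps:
-162 + ((-3)²/138 + p/z) = -162 + ((-3)²/138 + 92/230) = -162 + (9*(1/138) + 92*(1/230)) = -162 + (3/46 + ⅖) = -162 + 107/230 = -37153/230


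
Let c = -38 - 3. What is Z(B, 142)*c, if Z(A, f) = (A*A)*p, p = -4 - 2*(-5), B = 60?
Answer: -885600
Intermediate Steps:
p = 6 (p = -4 + 10 = 6)
Z(A, f) = 6*A² (Z(A, f) = (A*A)*6 = A²*6 = 6*A²)
c = -41
Z(B, 142)*c = (6*60²)*(-41) = (6*3600)*(-41) = 21600*(-41) = -885600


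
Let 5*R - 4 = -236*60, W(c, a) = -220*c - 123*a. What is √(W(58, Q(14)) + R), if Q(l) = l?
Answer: I*√432830/5 ≈ 131.58*I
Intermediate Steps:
R = -14156/5 (R = ⅘ + (-236*60)/5 = ⅘ + (⅕)*(-14160) = ⅘ - 2832 = -14156/5 ≈ -2831.2)
√(W(58, Q(14)) + R) = √((-220*58 - 123*14) - 14156/5) = √((-12760 - 1722) - 14156/5) = √(-14482 - 14156/5) = √(-86566/5) = I*√432830/5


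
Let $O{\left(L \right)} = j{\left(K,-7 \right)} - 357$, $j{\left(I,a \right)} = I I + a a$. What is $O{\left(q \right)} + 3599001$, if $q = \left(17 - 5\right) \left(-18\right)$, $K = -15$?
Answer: $3598918$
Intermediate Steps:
$q = -216$ ($q = 12 \left(-18\right) = -216$)
$j{\left(I,a \right)} = I^{2} + a^{2}$
$O{\left(L \right)} = -83$ ($O{\left(L \right)} = \left(\left(-15\right)^{2} + \left(-7\right)^{2}\right) - 357 = \left(225 + 49\right) - 357 = 274 - 357 = -83$)
$O{\left(q \right)} + 3599001 = -83 + 3599001 = 3598918$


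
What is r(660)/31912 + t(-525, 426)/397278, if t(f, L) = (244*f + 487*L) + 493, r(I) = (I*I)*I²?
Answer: 9422806779301595/1584741942 ≈ 5.9460e+6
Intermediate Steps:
r(I) = I⁴ (r(I) = I²*I² = I⁴)
t(f, L) = 493 + 244*f + 487*L
r(660)/31912 + t(-525, 426)/397278 = 660⁴/31912 + (493 + 244*(-525) + 487*426)/397278 = 189747360000*(1/31912) + (493 - 128100 + 207462)*(1/397278) = 23718420000/3989 + 79855*(1/397278) = 23718420000/3989 + 79855/397278 = 9422806779301595/1584741942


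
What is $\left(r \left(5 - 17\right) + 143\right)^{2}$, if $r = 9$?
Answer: $1225$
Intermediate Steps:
$\left(r \left(5 - 17\right) + 143\right)^{2} = \left(9 \left(5 - 17\right) + 143\right)^{2} = \left(9 \left(-12\right) + 143\right)^{2} = \left(-108 + 143\right)^{2} = 35^{2} = 1225$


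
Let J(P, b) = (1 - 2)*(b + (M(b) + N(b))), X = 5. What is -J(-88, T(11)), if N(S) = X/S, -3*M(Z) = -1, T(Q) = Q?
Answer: 389/33 ≈ 11.788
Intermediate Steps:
M(Z) = ⅓ (M(Z) = -⅓*(-1) = ⅓)
N(S) = 5/S
J(P, b) = -⅓ - b - 5/b (J(P, b) = (1 - 2)*(b + (⅓ + 5/b)) = -(⅓ + b + 5/b) = -⅓ - b - 5/b)
-J(-88, T(11)) = -(-⅓ - 1*11 - 5/11) = -(-⅓ - 11 - 5*1/11) = -(-⅓ - 11 - 5/11) = -1*(-389/33) = 389/33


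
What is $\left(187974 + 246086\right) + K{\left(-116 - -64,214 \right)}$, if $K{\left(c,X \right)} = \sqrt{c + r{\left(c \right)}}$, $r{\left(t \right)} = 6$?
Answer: $434060 + i \sqrt{46} \approx 4.3406 \cdot 10^{5} + 6.7823 i$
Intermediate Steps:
$K{\left(c,X \right)} = \sqrt{6 + c}$ ($K{\left(c,X \right)} = \sqrt{c + 6} = \sqrt{6 + c}$)
$\left(187974 + 246086\right) + K{\left(-116 - -64,214 \right)} = \left(187974 + 246086\right) + \sqrt{6 - 52} = 434060 + \sqrt{6 + \left(-116 + 64\right)} = 434060 + \sqrt{6 - 52} = 434060 + \sqrt{-46} = 434060 + i \sqrt{46}$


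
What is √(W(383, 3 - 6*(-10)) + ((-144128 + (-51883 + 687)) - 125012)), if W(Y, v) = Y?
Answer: I*√319953 ≈ 565.64*I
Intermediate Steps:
√(W(383, 3 - 6*(-10)) + ((-144128 + (-51883 + 687)) - 125012)) = √(383 + ((-144128 + (-51883 + 687)) - 125012)) = √(383 + ((-144128 - 51196) - 125012)) = √(383 + (-195324 - 125012)) = √(383 - 320336) = √(-319953) = I*√319953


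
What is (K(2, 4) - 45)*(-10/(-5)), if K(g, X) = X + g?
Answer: -78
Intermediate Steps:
(K(2, 4) - 45)*(-10/(-5)) = ((4 + 2) - 45)*(-10/(-5)) = (6 - 45)*(-10*(-1/5)) = -39*2 = -78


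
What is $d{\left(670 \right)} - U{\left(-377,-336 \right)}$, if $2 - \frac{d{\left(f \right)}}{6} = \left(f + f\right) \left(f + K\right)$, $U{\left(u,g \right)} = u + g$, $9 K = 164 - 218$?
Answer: $-5337835$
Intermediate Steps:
$K = -6$ ($K = \frac{164 - 218}{9} = \frac{1}{9} \left(-54\right) = -6$)
$U{\left(u,g \right)} = g + u$
$d{\left(f \right)} = 12 - 12 f \left(-6 + f\right)$ ($d{\left(f \right)} = 12 - 6 \left(f + f\right) \left(f - 6\right) = 12 - 6 \cdot 2 f \left(-6 + f\right) = 12 - 12 f \left(-6 + f\right)$)
$d{\left(670 \right)} - U{\left(-377,-336 \right)} = \left(12 - 12 \cdot 670^{2} + 72 \cdot 670\right) - \left(-336 - 377\right) = \left(12 - 5386800 + 48240\right) - -713 = \left(12 - 5386800 + 48240\right) + 713 = -5338548 + 713 = -5337835$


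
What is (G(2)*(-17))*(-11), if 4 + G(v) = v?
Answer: -374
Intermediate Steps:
G(v) = -4 + v
(G(2)*(-17))*(-11) = ((-4 + 2)*(-17))*(-11) = -2*(-17)*(-11) = 34*(-11) = -374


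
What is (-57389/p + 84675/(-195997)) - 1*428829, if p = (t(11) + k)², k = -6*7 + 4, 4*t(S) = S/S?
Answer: -1916587652317916/4468927597 ≈ -4.2887e+5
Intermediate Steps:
t(S) = ¼ (t(S) = (S/S)/4 = (¼)*1 = ¼)
k = -38 (k = -42 + 4 = -38)
p = 22801/16 (p = (¼ - 38)² = (-151/4)² = 22801/16 ≈ 1425.1)
(-57389/p + 84675/(-195997)) - 1*428829 = (-57389/22801/16 + 84675/(-195997)) - 1*428829 = (-57389*16/22801 + 84675*(-1/195997)) - 428829 = (-918224/22801 - 84675/195997) - 428829 = -181899824003/4468927597 - 428829 = -1916587652317916/4468927597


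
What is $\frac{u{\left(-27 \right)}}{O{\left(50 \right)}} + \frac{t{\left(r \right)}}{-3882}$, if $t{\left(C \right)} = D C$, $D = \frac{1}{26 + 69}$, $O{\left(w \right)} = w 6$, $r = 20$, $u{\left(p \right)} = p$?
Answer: $- \frac{332111}{3687900} \approx -0.090054$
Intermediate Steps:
$O{\left(w \right)} = 6 w$
$D = \frac{1}{95} \approx 0.010526$
$t{\left(C \right)} = \frac{C}{95}$
$\frac{u{\left(-27 \right)}}{O{\left(50 \right)}} + \frac{t{\left(r \right)}}{-3882} = - \frac{27}{6 \cdot 50} + \frac{\frac{1}{95} \cdot 20}{-3882} = - \frac{27}{300} + \frac{4}{19} \left(- \frac{1}{3882}\right) = \left(-27\right) \frac{1}{300} - \frac{2}{36879} = - \frac{9}{100} - \frac{2}{36879} = - \frac{332111}{3687900}$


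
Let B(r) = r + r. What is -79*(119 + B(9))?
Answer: -10823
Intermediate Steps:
B(r) = 2*r
-79*(119 + B(9)) = -79*(119 + 2*9) = -79*(119 + 18) = -79*137 = -10823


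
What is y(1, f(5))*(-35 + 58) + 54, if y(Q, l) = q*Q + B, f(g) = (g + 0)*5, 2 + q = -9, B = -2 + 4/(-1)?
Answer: -337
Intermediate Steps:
B = -6 (B = -2 + 4*(-1) = -2 - 4 = -6)
q = -11 (q = -2 - 9 = -11)
f(g) = 5*g (f(g) = g*5 = 5*g)
y(Q, l) = -6 - 11*Q (y(Q, l) = -11*Q - 6 = -6 - 11*Q)
y(1, f(5))*(-35 + 58) + 54 = (-6 - 11*1)*(-35 + 58) + 54 = (-6 - 11)*23 + 54 = -17*23 + 54 = -391 + 54 = -337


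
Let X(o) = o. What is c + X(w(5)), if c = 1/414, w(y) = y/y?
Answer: 415/414 ≈ 1.0024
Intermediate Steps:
w(y) = 1
c = 1/414 ≈ 0.0024155
c + X(w(5)) = 1/414 + 1 = 415/414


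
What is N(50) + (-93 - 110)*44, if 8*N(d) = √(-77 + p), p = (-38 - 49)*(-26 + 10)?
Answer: -8932 + √1315/8 ≈ -8927.5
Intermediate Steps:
p = 1392 (p = -87*(-16) = 1392)
N(d) = √1315/8 (N(d) = √(-77 + 1392)/8 = √1315/8)
N(50) + (-93 - 110)*44 = √1315/8 + (-93 - 110)*44 = √1315/8 - 203*44 = √1315/8 - 8932 = -8932 + √1315/8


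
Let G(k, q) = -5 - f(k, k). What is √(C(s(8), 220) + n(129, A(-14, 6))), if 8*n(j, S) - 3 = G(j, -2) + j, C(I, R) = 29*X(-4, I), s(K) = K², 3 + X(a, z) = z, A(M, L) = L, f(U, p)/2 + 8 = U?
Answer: √28074/4 ≈ 41.888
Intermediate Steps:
f(U, p) = -16 + 2*U
G(k, q) = 11 - 2*k (G(k, q) = -5 - (-16 + 2*k) = -5 + (16 - 2*k) = 11 - 2*k)
X(a, z) = -3 + z
C(I, R) = -87 + 29*I (C(I, R) = 29*(-3 + I) = -87 + 29*I)
n(j, S) = 7/4 - j/8 (n(j, S) = 3/8 + ((11 - 2*j) + j)/8 = 3/8 + (11 - j)/8 = 3/8 + (11/8 - j/8) = 7/4 - j/8)
√(C(s(8), 220) + n(129, A(-14, 6))) = √((-87 + 29*8²) + (7/4 - ⅛*129)) = √((-87 + 29*64) + (7/4 - 129/8)) = √((-87 + 1856) - 115/8) = √(1769 - 115/8) = √(14037/8) = √28074/4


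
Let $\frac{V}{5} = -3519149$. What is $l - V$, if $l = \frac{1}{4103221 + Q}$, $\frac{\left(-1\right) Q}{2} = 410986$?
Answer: $\frac{57736020685506}{3281249} \approx 1.7596 \cdot 10^{7}$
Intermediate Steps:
$Q = -821972$ ($Q = \left(-2\right) 410986 = -821972$)
$V = -17595745$ ($V = 5 \left(-3519149\right) = -17595745$)
$l = \frac{1}{3281249}$ ($l = \frac{1}{4103221 - 821972} = \frac{1}{3281249} \approx 3.0476 \cdot 10^{-7}$)
$l - V = \frac{1}{3281249} - -17595745 = \frac{1}{3281249} + 17595745 = \frac{57736020685506}{3281249}$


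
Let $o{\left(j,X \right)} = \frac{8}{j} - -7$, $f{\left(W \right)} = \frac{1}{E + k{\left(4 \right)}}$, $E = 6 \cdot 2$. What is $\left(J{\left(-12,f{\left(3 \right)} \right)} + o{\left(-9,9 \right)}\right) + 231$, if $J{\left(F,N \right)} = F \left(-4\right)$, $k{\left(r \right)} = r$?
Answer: $\frac{2566}{9} \approx 285.11$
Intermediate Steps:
$E = 12$
$f{\left(W \right)} = \frac{1}{16}$ ($f{\left(W \right)} = \frac{1}{12 + 4} = \frac{1}{16}$)
$o{\left(j,X \right)} = 7 + \frac{8}{j}$ ($o{\left(j,X \right)} = \frac{8}{j} + 7 = 7 + \frac{8}{j}$)
$J{\left(F,N \right)} = - 4 F$
$\left(J{\left(-12,f{\left(3 \right)} \right)} + o{\left(-9,9 \right)}\right) + 231 = \left(\left(-4\right) \left(-12\right) + \left(7 + \frac{8}{-9}\right)\right) + 231 = \left(48 + \left(7 + 8 \left(- \frac{1}{9}\right)\right)\right) + 231 = \left(48 + \left(7 - \frac{8}{9}\right)\right) + 231 = \left(48 + \frac{55}{9}\right) + 231 = \frac{487}{9} + 231 = \frac{2566}{9}$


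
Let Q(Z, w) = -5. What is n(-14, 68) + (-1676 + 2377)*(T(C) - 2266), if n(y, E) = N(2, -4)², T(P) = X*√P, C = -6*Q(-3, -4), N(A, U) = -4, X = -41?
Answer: -1588450 - 28741*√30 ≈ -1.7459e+6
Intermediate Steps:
C = 30 (C = -6*(-5) = 30)
T(P) = -41*√P
n(y, E) = 16 (n(y, E) = (-4)² = 16)
n(-14, 68) + (-1676 + 2377)*(T(C) - 2266) = 16 + (-1676 + 2377)*(-41*√30 - 2266) = 16 + 701*(-2266 - 41*√30) = 16 + (-1588466 - 28741*√30) = -1588450 - 28741*√30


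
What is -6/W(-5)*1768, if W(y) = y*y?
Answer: -10608/25 ≈ -424.32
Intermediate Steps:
W(y) = y²
-6/W(-5)*1768 = -6/((-5)²)*1768 = -6/25*1768 = -10608/25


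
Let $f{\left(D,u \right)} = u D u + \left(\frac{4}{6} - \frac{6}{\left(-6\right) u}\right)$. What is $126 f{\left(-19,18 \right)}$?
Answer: $-775565$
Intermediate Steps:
$f{\left(D,u \right)} = \frac{2}{3} + \frac{1}{u} + D u^{2}$ ($f{\left(D,u \right)} = D u u + \left(4 \cdot \frac{1}{6} - 6 \left(- \frac{1}{6 u}\right)\right) = D u^{2} + \left(\frac{2}{3} + \frac{1}{u}\right) = \frac{2}{3} + \frac{1}{u} + D u^{2}$)
$126 f{\left(-19,18 \right)} = 126 \left(\frac{2}{3} + \frac{1}{18} - 19 \cdot 18^{2}\right) = 126 \left(\frac{2}{3} + \frac{1}{18} - 6156\right) = 126 \left(- \frac{110795}{18}\right) = -775565$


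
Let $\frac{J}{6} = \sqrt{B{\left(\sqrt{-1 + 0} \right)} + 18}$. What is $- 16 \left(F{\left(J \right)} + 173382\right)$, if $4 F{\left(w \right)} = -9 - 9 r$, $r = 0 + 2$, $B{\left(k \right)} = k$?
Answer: $-2774004$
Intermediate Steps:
$r = 2$
$J = 6 \sqrt{18 + i}$ ($J = 6 \sqrt{\sqrt{-1 + 0} + 18} = 6 \sqrt{\sqrt{-1} + 18} = 6 \sqrt{i + 18} = 6 \sqrt{18 + i} \approx 25.466 + 0.70683 i$)
$F{\left(w \right)} = - \frac{27}{4}$ ($F{\left(w \right)} = \frac{-9 - 18}{4} = \frac{1}{4} \left(-27\right) = - \frac{27}{4}$)
$- 16 \left(F{\left(J \right)} + 173382\right) = - 16 \left(- \frac{27}{4} + 173382\right) = \left(-16\right) \frac{693501}{4} = -2774004$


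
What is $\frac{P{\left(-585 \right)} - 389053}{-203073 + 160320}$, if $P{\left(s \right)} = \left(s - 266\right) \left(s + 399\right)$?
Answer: $\frac{230767}{42753} \approx 5.3977$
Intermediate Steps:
$P{\left(s \right)} = \left(-266 + s\right) \left(399 + s\right)$
$\frac{P{\left(-585 \right)} - 389053}{-203073 + 160320} = \frac{\left(-106134 + \left(-585\right)^{2} + 133 \left(-585\right)\right) - 389053}{-203073 + 160320} = \frac{\left(-106134 + 342225 - 77805\right) - 389053}{-42753} = \left(158286 - 389053\right) \left(- \frac{1}{42753}\right) = \left(-230767\right) \left(- \frac{1}{42753}\right) = \frac{230767}{42753}$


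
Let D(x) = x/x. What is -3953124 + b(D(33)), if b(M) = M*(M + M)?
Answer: -3953122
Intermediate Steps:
D(x) = 1
b(M) = 2*M**2 (b(M) = M*(2*M) = 2*M**2)
-3953124 + b(D(33)) = -3953124 + 2*1**2 = -3953124 + 2*1 = -3953124 + 2 = -3953122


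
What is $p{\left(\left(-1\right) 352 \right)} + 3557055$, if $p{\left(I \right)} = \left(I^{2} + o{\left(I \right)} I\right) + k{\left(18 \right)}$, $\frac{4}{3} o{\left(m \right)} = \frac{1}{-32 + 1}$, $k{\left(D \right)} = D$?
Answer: $\frac{114110551}{31} \approx 3.681 \cdot 10^{6}$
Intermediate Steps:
$o{\left(m \right)} = - \frac{3}{124}$ ($o{\left(m \right)} = \frac{3}{4 \left(-32 + 1\right)} = \frac{3}{4 \left(-31\right)} = \frac{3}{4} \left(- \frac{1}{31}\right) = - \frac{3}{124}$)
$p{\left(I \right)} = 18 + I^{2} - \frac{3 I}{124}$ ($p{\left(I \right)} = \left(I^{2} - \frac{3 I}{124}\right) + 18 = 18 + I^{2} - \frac{3 I}{124}$)
$p{\left(\left(-1\right) 352 \right)} + 3557055 = \left(18 + \left(\left(-1\right) 352\right)^{2} - \frac{3 \left(\left(-1\right) 352\right)}{124}\right) + 3557055 = \left(18 + \left(-352\right)^{2} - - \frac{264}{31}\right) + 3557055 = \left(18 + 123904 + \frac{264}{31}\right) + 3557055 = \frac{3841846}{31} + 3557055 = \frac{114110551}{31}$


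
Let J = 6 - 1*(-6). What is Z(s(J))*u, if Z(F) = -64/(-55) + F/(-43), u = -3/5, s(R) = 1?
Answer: -8091/11825 ≈ -0.68423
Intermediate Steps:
J = 12 (J = 6 + 6 = 12)
u = -⅗ (u = -3*⅕ = -⅗ ≈ -0.60000)
Z(F) = 64/55 - F/43 (Z(F) = -64*(-1/55) + F*(-1/43) = 64/55 - F/43)
Z(s(J))*u = (64/55 - 1/43*1)*(-⅗) = (64/55 - 1/43)*(-⅗) = (2697/2365)*(-⅗) = -8091/11825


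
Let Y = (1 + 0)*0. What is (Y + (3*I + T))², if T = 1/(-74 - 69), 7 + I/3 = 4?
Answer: 14915044/20449 ≈ 729.38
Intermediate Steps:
I = -9 (I = -21 + 3*4 = -21 + 12 = -9)
T = -1/143 (T = 1/(-143) = -1/143 ≈ -0.0069930)
Y = 0 (Y = 1*0 = 0)
(Y + (3*I + T))² = (0 + (3*(-9) - 1/143))² = (0 + (-27 - 1/143))² = (0 - 3862/143)² = (-3862/143)² = 14915044/20449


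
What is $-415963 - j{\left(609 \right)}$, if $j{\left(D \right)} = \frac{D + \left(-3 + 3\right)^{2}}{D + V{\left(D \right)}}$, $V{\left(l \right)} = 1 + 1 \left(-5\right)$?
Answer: $- \frac{251658224}{605} \approx -4.1596 \cdot 10^{5}$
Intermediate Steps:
$V{\left(l \right)} = -4$ ($V{\left(l \right)} = 1 - 5 = -4$)
$j{\left(D \right)} = \frac{D}{-4 + D}$ ($j{\left(D \right)} = \frac{D + \left(-3 + 3\right)^{2}}{D - 4} = \frac{D + 0^{2}}{-4 + D} = \frac{D + 0}{-4 + D} = \frac{D}{-4 + D}$)
$-415963 - j{\left(609 \right)} = -415963 - \frac{609}{-4 + 609} = -415963 - \frac{609}{605} = - \frac{251658224}{605}$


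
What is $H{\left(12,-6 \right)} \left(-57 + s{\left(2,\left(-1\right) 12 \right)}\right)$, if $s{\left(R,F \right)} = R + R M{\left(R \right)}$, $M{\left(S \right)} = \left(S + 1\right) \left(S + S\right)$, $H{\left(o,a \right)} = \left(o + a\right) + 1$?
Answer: $-217$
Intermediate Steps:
$H{\left(o,a \right)} = 1 + a + o$ ($H{\left(o,a \right)} = \left(a + o\right) + 1 = 1 + a + o$)
$M{\left(S \right)} = 2 S \left(1 + S\right)$ ($M{\left(S \right)} = \left(1 + S\right) 2 S = 2 S \left(1 + S\right)$)
$s{\left(R,F \right)} = R + 2 R^{2} \left(1 + R\right)$ ($s{\left(R,F \right)} = R + R 2 R \left(1 + R\right) = R + 2 R^{2} \left(1 + R\right)$)
$H{\left(12,-6 \right)} \left(-57 + s{\left(2,\left(-1\right) 12 \right)}\right) = \left(1 - 6 + 12\right) \left(-57 + 2 \left(1 + 2 \cdot 2 \left(1 + 2\right)\right)\right) = 7 \left(-57 + 2 \left(1 + 2 \cdot 2 \cdot 3\right)\right) = 7 \left(-57 + 2 \left(1 + 12\right)\right) = 7 \left(-57 + 2 \cdot 13\right) = 7 \left(-57 + 26\right) = 7 \left(-31\right) = -217$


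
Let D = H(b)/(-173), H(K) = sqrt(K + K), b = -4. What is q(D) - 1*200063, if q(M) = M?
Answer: -200063 - 2*I*sqrt(2)/173 ≈ -2.0006e+5 - 0.016349*I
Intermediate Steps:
H(K) = sqrt(2)*sqrt(K) (H(K) = sqrt(2*K) = sqrt(2)*sqrt(K))
D = -2*I*sqrt(2)/173 (D = (sqrt(2)*sqrt(-4))/(-173) = (sqrt(2)*(2*I))*(-1/173) = (2*I*sqrt(2))*(-1/173) = -2*I*sqrt(2)/173 ≈ -0.016349*I)
q(D) - 1*200063 = -2*I*sqrt(2)/173 - 1*200063 = -2*I*sqrt(2)/173 - 200063 = -200063 - 2*I*sqrt(2)/173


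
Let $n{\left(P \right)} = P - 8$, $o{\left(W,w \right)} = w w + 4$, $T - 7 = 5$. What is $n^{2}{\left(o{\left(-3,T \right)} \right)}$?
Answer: $19600$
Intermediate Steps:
$T = 12$ ($T = 7 + 5 = 12$)
$o{\left(W,w \right)} = 4 + w^{2}$ ($o{\left(W,w \right)} = w^{2} + 4 = 4 + w^{2}$)
$n{\left(P \right)} = -8 + P$ ($n{\left(P \right)} = P - 8 = -8 + P$)
$n^{2}{\left(o{\left(-3,T \right)} \right)} = \left(-8 + \left(4 + 12^{2}\right)\right)^{2} = \left(-8 + \left(4 + 144\right)\right)^{2} = \left(-8 + 148\right)^{2} = 140^{2} = 19600$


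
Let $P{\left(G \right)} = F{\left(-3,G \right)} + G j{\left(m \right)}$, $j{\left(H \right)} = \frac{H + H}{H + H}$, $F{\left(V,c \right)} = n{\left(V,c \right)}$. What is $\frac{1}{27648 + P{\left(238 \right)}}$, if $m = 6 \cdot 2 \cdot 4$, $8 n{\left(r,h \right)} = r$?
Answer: $\frac{8}{223085} \approx 3.5861 \cdot 10^{-5}$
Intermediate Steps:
$n{\left(r,h \right)} = \frac{r}{8}$
$F{\left(V,c \right)} = \frac{V}{8}$
$m = 48$ ($m = 12 \cdot 4 = 48$)
$j{\left(H \right)} = 1$ ($j{\left(H \right)} = \frac{2 H}{2 H} = 2 H \frac{1}{2 H} = 1$)
$P{\left(G \right)} = - \frac{3}{8} + G$ ($P{\left(G \right)} = \frac{1}{8} \left(-3\right) + G 1 = - \frac{3}{8} + G$)
$\frac{1}{27648 + P{\left(238 \right)}} = \frac{1}{27648 + \left(- \frac{3}{8} + 238\right)} = \frac{1}{27648 + \frac{1901}{8}} = \frac{1}{\frac{223085}{8}} = \frac{8}{223085}$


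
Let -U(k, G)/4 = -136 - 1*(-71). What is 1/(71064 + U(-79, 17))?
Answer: 1/71324 ≈ 1.4021e-5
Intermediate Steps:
U(k, G) = 260 (U(k, G) = -4*(-136 - 1*(-71)) = -4*(-136 + 71) = -4*(-65) = 260)
1/(71064 + U(-79, 17)) = 1/(71064 + 260) = 1/71324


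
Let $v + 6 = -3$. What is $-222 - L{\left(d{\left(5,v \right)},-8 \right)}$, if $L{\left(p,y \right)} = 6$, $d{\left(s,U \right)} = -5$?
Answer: $-228$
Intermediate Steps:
$v = -9$ ($v = -6 - 3 = -9$)
$-222 - L{\left(d{\left(5,v \right)},-8 \right)} = -222 - 6 = -228$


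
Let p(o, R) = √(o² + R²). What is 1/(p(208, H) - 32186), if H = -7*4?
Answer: -16093/517947274 - √2753/258973637 ≈ -3.1273e-5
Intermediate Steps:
H = -28
p(o, R) = √(R² + o²)
1/(p(208, H) - 32186) = 1/(√((-28)² + 208²) - 32186) = 1/(√(784 + 43264) - 32186) = 1/(√44048 - 32186) = 1/(4*√2753 - 32186) = 1/(-32186 + 4*√2753)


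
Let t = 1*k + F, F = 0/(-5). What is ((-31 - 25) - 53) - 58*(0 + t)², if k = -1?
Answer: -167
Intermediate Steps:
F = 0 (F = 0*(-⅕) = 0)
t = -1 (t = 1*(-1) + 0 = -1 + 0 = -1)
((-31 - 25) - 53) - 58*(0 + t)² = ((-31 - 25) - 53) - 58*(0 - 1)² = (-56 - 53) - 58*(-1)² = -109 - 58*1 = -109 - 58 = -167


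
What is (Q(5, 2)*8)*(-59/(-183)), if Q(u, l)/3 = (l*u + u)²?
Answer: 106200/61 ≈ 1741.0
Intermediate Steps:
Q(u, l) = 3*(u + l*u)² (Q(u, l) = 3*(l*u + u)² = 3*(u + l*u)²)
(Q(5, 2)*8)*(-59/(-183)) = ((3*5²*(1 + 2)²)*8)*(-59/(-183)) = ((3*25*3²)*8)*(-59*(-1/183)) = ((3*25*9)*8)*(59/183) = (675*8)*(59/183) = 5400*(59/183) = 106200/61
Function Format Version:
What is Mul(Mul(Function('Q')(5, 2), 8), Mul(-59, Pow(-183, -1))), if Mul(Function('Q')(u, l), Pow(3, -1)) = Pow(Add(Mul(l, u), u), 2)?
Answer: Rational(106200, 61) ≈ 1741.0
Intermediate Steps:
Function('Q')(u, l) = Mul(3, Pow(Add(u, Mul(l, u)), 2)) (Function('Q')(u, l) = Mul(3, Pow(Add(Mul(l, u), u), 2)) = Mul(3, Pow(Add(u, Mul(l, u)), 2)))
Mul(Mul(Function('Q')(5, 2), 8), Mul(-59, Pow(-183, -1))) = Mul(Mul(Mul(3, Pow(5, 2), Pow(Add(1, 2), 2)), 8), Mul(-59, Pow(-183, -1))) = Mul(Mul(Mul(3, 25, Pow(3, 2)), 8), Mul(-59, Rational(-1, 183))) = Mul(Mul(Mul(3, 25, 9), 8), Rational(59, 183)) = Mul(Mul(675, 8), Rational(59, 183)) = Mul(5400, Rational(59, 183)) = Rational(106200, 61)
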